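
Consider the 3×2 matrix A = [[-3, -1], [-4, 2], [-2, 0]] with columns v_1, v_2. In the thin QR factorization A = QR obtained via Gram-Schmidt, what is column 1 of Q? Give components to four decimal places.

e_1 = v_1/‖v_1‖ = (-3, -4, -2)/5.3852 = (-0.5571, -0.7428, -0.3714).

e_1 = (-0.5571, -0.7428, -0.3714)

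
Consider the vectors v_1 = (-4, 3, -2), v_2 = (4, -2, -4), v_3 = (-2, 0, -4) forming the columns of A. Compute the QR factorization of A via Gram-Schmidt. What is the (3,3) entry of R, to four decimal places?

v_1 = (-4, 3, -2); ‖v_1‖ = 5.3852, so q_1 = (-0.7428, 0.5571, -0.3714).
q_1·v_2 = (-0.7428)·4 + 0.5571·(-2) + (-0.3714)·(-4) = -2.5997.
u_2 = v_2 + 2.5997·q_1 = (2.0690, -0.5517, -4.9655).
‖u_2‖ = 5.4075, so q_2 = (0.3826, -0.1020, -0.9183).
q_1·v_3 = (-0.7428)·(-2) + 0.5571·0 + (-0.3714)·(-4) = 2.9711; q_2·v_3 = 0.3826·(-2) + (-0.1020)·0 + (-0.9183)·(-4) = 2.9078.
u_3 = v_3 − 2.9711·q_1 − 2.9078·q_2 = (-0.9057, -1.3585, -0.2264).
r_{33} = ‖u_3‖ = 1.6483.

r_{33} = 1.6483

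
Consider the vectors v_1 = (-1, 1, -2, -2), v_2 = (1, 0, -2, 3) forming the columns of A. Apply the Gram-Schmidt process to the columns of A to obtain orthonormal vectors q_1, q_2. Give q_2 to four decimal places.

v_1 = (-1, 1, -2, -2); ‖v_1‖ = 3.1623, so q_1 = (-0.3162, 0.3162, -0.6325, -0.6325).
q_1·v_2 = (-0.3162)·1 + 0.3162·0 + (-0.6325)·(-2) + (-0.6325)·3 = -0.9487.
u_2 = v_2 + 0.9487·q_1 = (0.7000, 0.3000, -2.6000, 2.4000).
‖u_2‖ = 3.6194, so q_2 = (0.1934, 0.0829, -0.7184, 0.6631).

q_2 = (0.1934, 0.0829, -0.7184, 0.6631)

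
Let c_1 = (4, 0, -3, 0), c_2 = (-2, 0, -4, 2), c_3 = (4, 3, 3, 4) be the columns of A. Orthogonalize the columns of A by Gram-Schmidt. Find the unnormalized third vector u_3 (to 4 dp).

u_3 = (1.3973, 3.0000, 1.8630, 5.1233)

c_1 = (4, 0, -3, 0); ‖c_1‖ = 5.0000, so e_1 = (0.8000, 0.0000, -0.6000, 0.0000).
e_1·c_2 = 0.8000·(-2) + 0.0000·0 + (-0.6000)·(-4) + 0.0000·2 = 0.8000.
u_2 = c_2 − 0.8000·e_1 = (-2.6400, 0.0000, -3.5200, 2.0000).
‖u_2‖ = 4.8332, so e_2 = (-0.5462, 0.0000, -0.7283, 0.4138).
e_1·c_3 = 0.8000·4 + 0.0000·3 + (-0.6000)·3 + 0.0000·4 = 1.4000; e_2·c_3 = (-0.5462)·4 + 0.0000·3 + (-0.7283)·3 + 0.4138·4 = -2.7145.
u_3 = c_3 − 1.4000·e_1 + 2.7145·e_2 = (1.3973, 3.0000, 1.8630, 5.1233).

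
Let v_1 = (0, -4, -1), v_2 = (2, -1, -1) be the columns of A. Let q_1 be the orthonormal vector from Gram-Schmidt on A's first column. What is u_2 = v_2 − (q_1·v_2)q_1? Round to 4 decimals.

v_1 = (0, -4, -1); ‖v_1‖ = 4.1231, so q_1 = (0.0000, -0.9701, -0.2425).
q_1·v_2 = 0.0000·2 + (-0.9701)·(-1) + (-0.2425)·(-1) = 1.2127.
u_2 = v_2 − 1.2127·q_1 = (2.0000, 0.1765, -0.7059).

u_2 = (2.0000, 0.1765, -0.7059)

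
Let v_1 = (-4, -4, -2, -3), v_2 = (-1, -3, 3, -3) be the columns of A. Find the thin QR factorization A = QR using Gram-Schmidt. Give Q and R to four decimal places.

Q = [[-0.5963, 0.1541], [-0.5963, -0.2933], [-0.2981, 0.8601], [-0.4472, -0.3878]], R = [[6.7082, 2.8324], [0.0000, 4.4697]]

v_1 = (-4, -4, -2, -3); ‖v_1‖ = 6.7082, so e_1 = (-0.5963, -0.5963, -0.2981, -0.4472).
e_1·v_2 = (-0.5963)·(-1) + (-0.5963)·(-3) + (-0.2981)·3 + (-0.4472)·(-3) = 2.8324.
u_2 = v_2 − 2.8324·e_1 = (0.6889, -1.3111, 3.8444, -1.7333).
‖u_2‖ = 4.4697, so e_2 = (0.1541, -0.2933, 0.8601, -0.3878).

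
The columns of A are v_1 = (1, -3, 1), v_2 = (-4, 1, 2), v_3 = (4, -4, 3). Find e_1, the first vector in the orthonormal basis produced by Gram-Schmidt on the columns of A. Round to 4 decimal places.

v_1 = (1, -3, 1); ‖v_1‖ = 3.3166, so e_1 = (0.3015, -0.9045, 0.3015).

e_1 = (0.3015, -0.9045, 0.3015)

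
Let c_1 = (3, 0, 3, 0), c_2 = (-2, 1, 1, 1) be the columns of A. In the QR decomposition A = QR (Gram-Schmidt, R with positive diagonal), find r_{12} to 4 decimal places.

r_{12} = -0.7071

c_1 = (3, 0, 3, 0); ‖c_1‖ = 4.2426, so e_1 = (0.7071, 0.0000, 0.7071, 0.0000).
r_{12} = e_1·c_2 = -0.7071.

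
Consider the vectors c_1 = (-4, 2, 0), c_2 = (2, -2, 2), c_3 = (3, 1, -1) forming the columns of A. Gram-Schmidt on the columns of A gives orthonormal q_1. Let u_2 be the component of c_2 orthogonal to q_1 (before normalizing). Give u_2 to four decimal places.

u_2 = (-0.4000, -0.8000, 2.0000)

c_1 = (-4, 2, 0); ‖c_1‖ = 4.4721, so q_1 = (-0.8944, 0.4472, 0.0000).
q_1·c_2 = (-0.8944)·2 + 0.4472·(-2) + 0.0000·2 = -2.6833.
u_2 = c_2 + 2.6833·q_1 = (-0.4000, -0.8000, 2.0000).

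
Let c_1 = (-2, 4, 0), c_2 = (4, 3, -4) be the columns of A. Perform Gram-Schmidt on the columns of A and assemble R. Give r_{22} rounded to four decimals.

e_1 = c_1/‖c_1‖ = (-2, 4, 0)/4.4721 = (-0.4472, 0.8944, 0.0000).
r_{12} = e_1·c_2 = 0.8944.
u_2 = c_2 − 0.8944·e_1 = (4.4000, 2.2000, -4.0000).
r_{22} = ‖u_2‖ = 6.3403.

r_{22} = 6.3403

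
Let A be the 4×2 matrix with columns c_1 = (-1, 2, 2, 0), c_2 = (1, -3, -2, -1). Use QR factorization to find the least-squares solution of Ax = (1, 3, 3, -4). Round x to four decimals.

c_1 = (-1, 2, 2, 0); ‖c_1‖ = 3.0000, so q_1 = (-0.3333, 0.6667, 0.6667, 0.0000).
q_1·c_2 = (-0.3333)·1 + 0.6667·(-3) + 0.6667·(-2) + 0.0000·(-1) = -3.6667.
u_2 = c_2 + 3.6667·q_1 = (-0.2222, -0.5556, 0.4444, -1.0000).
‖u_2‖ = 1.2472, so q_2 = (-0.1782, -0.4454, 0.3563, -0.8018).
Qᵀb = (3.6667, 2.7617).
Back-substitute: x_2 = 2.7617/1.2472 = 2.2143.
x_1 = (3.6667 + 3.6667·2.2143)/3.0000 = 3.9286.

x = (3.9286, 2.2143)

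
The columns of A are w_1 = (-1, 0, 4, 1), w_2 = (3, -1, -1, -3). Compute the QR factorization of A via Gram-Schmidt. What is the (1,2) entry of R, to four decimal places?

r_{12} = -2.3570

w_1 = (-1, 0, 4, 1); ‖w_1‖ = 4.2426, so q_1 = (-0.2357, 0.0000, 0.9428, 0.2357).
r_{12} = q_1·w_2 = -2.3570.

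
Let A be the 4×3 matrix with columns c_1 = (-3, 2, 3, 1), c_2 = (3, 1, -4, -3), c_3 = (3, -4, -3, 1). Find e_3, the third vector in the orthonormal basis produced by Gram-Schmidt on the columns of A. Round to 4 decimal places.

e_3 = (-0.1899, 0.2742, -0.6118, 0.7173)

c_1 = (-3, 2, 3, 1); ‖c_1‖ = 4.7958, so e_1 = (-0.6255, 0.4170, 0.6255, 0.2085).
e_1·c_2 = (-0.6255)·3 + 0.4170·1 + 0.6255·(-4) + 0.2085·(-3) = -4.5873.
u_2 = c_2 + 4.5873·e_1 = (0.1304, 2.9130, -1.1304, -2.0435).
‖u_2‖ = 3.7358, so e_2 = (0.0349, 0.7798, -0.3026, -0.5470).
e_1·c_3 = (-0.6255)·3 + 0.4170·(-4) + 0.6255·(-3) + 0.2085·1 = -5.2129; e_2·c_3 = 0.0349·3 + 0.7798·(-4) + (-0.3026)·(-3) + (-0.5470)·1 = -2.6535.
u_3 = c_3 + 5.2129·e_1 + 2.6535·e_2 = (-0.1682, 0.2430, -0.5421, 0.6355).
‖u_3‖ = 0.8860, so e_3 = (-0.1899, 0.2742, -0.6118, 0.7173).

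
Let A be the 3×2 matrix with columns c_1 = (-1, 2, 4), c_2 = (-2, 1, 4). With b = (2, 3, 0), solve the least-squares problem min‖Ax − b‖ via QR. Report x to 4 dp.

q_1 = c_1/‖c_1‖ = (-1, 2, 4)/4.5826 = (-0.2182, 0.4364, 0.8729).
r_{12} = q_1·c_2 = 4.3644.
u_2 = c_2 − 4.3644·q_1 = (-1.0476, -0.9048, 0.1905).
‖u_2‖ = 1.3973, so q_2 = (-0.7498, -0.6475, 0.1363).
Qᵀb = (0.8729, -3.4421).
Back-substitute: x_2 = -3.4421/1.3973 = -2.4634.
x_1 = (0.8729 − 4.3644·(-2.4634))/4.5826 = 2.5366.

x = (2.5366, -2.4634)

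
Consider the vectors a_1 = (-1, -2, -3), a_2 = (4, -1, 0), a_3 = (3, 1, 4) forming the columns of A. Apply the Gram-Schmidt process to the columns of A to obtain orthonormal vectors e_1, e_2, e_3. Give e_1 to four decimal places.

e_1 = (-0.2673, -0.5345, -0.8018)

a_1 = (-1, -2, -3); ‖a_1‖ = 3.7417, so e_1 = (-0.2673, -0.5345, -0.8018).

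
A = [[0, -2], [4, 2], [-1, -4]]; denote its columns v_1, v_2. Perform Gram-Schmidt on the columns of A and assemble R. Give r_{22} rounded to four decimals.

v_1 = (0, 4, -1); ‖v_1‖ = 4.1231, so e_1 = (0.0000, 0.9701, -0.2425).
e_1·v_2 = 0.0000·(-2) + 0.9701·2 + (-0.2425)·(-4) = 2.9104.
u_2 = v_2 − 2.9104·e_1 = (-2.0000, -0.8235, -3.2941).
r_{22} = ‖u_2‖ = 3.9407.

r_{22} = 3.9407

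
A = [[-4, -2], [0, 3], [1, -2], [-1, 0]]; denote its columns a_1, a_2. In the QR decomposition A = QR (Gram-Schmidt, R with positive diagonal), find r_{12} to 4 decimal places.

r_{12} = 1.4142

q_1 = a_1/‖a_1‖ = (-4, 0, 1, -1)/4.2426 = (-0.9428, 0.0000, 0.2357, -0.2357).
r_{12} = q_1·a_2 = 1.4142.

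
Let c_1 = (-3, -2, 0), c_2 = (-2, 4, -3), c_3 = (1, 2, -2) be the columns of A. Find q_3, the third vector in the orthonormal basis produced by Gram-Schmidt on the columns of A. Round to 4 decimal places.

c_1 = (-3, -2, 0); ‖c_1‖ = 3.6056, so q_1 = (-0.8321, -0.5547, 0.0000).
q_1·c_2 = (-0.8321)·(-2) + (-0.5547)·4 + 0.0000·(-3) = -0.5547.
u_2 = c_2 + 0.5547·q_1 = (-2.4615, 3.6923, -3.0000).
‖u_2‖ = 5.3565, so q_2 = (-0.4595, 0.6893, -0.5601).
q_1·c_3 = (-0.8321)·1 + (-0.5547)·2 + 0.0000·(-2) = -1.9415; q_2·c_3 = (-0.4595)·1 + 0.6893·2 + (-0.5601)·(-2) = 2.0392.
u_3 = c_3 + 1.9415·q_1 − 2.0392·q_2 = (0.3217, -0.4826, -0.8579).
‖u_3‖ = 1.0356, so q_3 = (0.3107, -0.4660, -0.8284).

q_3 = (0.3107, -0.4660, -0.8284)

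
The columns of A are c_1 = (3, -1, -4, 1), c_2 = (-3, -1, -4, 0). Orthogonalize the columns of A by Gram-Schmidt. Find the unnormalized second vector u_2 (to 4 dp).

u_2 = (-3.8889, -0.7037, -2.8148, -0.2963)

c_1 = (3, -1, -4, 1); ‖c_1‖ = 5.1962, so e_1 = (0.5774, -0.1925, -0.7698, 0.1925).
e_1·c_2 = 0.5774·(-3) + (-0.1925)·(-1) + (-0.7698)·(-4) + 0.1925·0 = 1.5396.
u_2 = c_2 − 1.5396·e_1 = (-3.8889, -0.7037, -2.8148, -0.2963).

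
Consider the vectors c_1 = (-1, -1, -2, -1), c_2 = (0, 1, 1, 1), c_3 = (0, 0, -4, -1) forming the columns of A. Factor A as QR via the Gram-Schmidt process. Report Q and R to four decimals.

q_1 = c_1/‖c_1‖ = (-1, -1, -2, -1)/2.6458 = (-0.3780, -0.3780, -0.7559, -0.3780).
r_{12} = q_1·c_2 = -1.5119.
u_2 = c_2 + 1.5119·q_1 = (-0.5714, 0.4286, -0.1429, 0.4286).
‖u_2‖ = 0.8452, so q_2 = (-0.6761, 0.5071, -0.1690, 0.5071).
r_{13} = q_1·c_3 = 3.4017; r_{23} = q_2·c_3 = 0.1690.
u_3 = c_3 − 3.4017·q_1 − 0.1690·q_2 = (1.4000, 1.2000, -1.4000, 0.2000).
‖u_3‖ = 2.3238, so q_3 = (0.6025, 0.5164, -0.6025, 0.0861).

Q = [[-0.3780, -0.6761, 0.6025], [-0.3780, 0.5071, 0.5164], [-0.7559, -0.1690, -0.6025], [-0.3780, 0.5071, 0.0861]], R = [[2.6458, -1.5119, 3.4017], [0.0000, 0.8452, 0.1690], [0.0000, 0.0000, 2.3238]]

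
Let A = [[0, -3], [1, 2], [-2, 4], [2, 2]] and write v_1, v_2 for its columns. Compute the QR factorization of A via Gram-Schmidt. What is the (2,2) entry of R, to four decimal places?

r_{22} = 5.7057

q_1 = v_1/‖v_1‖ = (0, 1, -2, 2)/3.0000 = (0.0000, 0.3333, -0.6667, 0.6667).
r_{12} = q_1·v_2 = -0.6667.
u_2 = v_2 + 0.6667·q_1 = (-3.0000, 2.2222, 3.5556, 2.4444).
r_{22} = ‖u_2‖ = 5.7057.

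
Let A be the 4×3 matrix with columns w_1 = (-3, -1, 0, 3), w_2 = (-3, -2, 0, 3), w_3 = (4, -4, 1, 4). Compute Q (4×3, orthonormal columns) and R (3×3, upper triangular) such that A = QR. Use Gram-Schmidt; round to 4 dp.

e_1 = w_1/‖w_1‖ = (-3, -1, 0, 3)/4.3589 = (-0.6882, -0.2294, 0.0000, 0.6882).
r_{12} = e_1·w_2 = 4.5883.
u_2 = w_2 − 4.5883·e_1 = (0.1579, -0.9474, 0.0000, -0.1579).
‖u_2‖ = 0.9733, so e_2 = (0.1622, -0.9733, 0.0000, -0.1622).
r_{13} = e_1·w_3 = 0.9177; r_{23} = e_2·w_3 = 3.8933.
u_3 = w_3 − 0.9177·e_1 − 3.8933·e_2 = (4.0000, 0.0000, 1.0000, 4.0000).
‖u_3‖ = 5.7446, so e_3 = (0.6963, 0.0000, 0.1741, 0.6963).

Q = [[-0.6882, 0.1622, 0.6963], [-0.2294, -0.9733, 0.0000], [0.0000, 0.0000, 0.1741], [0.6882, -0.1622, 0.6963]], R = [[4.3589, 4.5883, 0.9177], [0.0000, 0.9733, 3.8933], [0.0000, 0.0000, 5.7446]]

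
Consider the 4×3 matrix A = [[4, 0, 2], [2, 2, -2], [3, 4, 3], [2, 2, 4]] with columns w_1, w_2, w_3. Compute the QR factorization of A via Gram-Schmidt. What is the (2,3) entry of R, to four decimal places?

w_1 = (4, 2, 3, 2); ‖w_1‖ = 5.7446, so e_1 = (0.6963, 0.3482, 0.5222, 0.3482).
e_1·w_2 = 0.6963·0 + 0.3482·2 + 0.5222·4 + 0.3482·2 = 3.4816.
u_2 = w_2 − 3.4816·e_1 = (-2.4242, 0.7879, 2.1818, 0.7879).
‖u_2‖ = 3.4466, so e_2 = (-0.7034, 0.2286, 0.6330, 0.2286).
r_{23} = e_2·w_3 = 0.9496.

r_{23} = 0.9496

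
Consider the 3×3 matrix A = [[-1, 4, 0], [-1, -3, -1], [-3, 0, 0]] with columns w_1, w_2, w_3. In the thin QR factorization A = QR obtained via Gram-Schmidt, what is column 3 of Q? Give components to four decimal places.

q_1 = w_1/‖w_1‖ = (-1, -1, -3)/3.3166 = (-0.3015, -0.3015, -0.9045).
r_{12} = q_1·w_2 = -0.3015.
u_2 = w_2 + 0.3015·q_1 = (3.9091, -3.0909, -0.2727).
‖u_2‖ = 4.9909, so q_2 = (0.7832, -0.6193, -0.0546).
r_{13} = q_1·w_3 = 0.3015; r_{23} = q_2·w_3 = 0.6193.
u_3 = w_3 − 0.3015·q_1 − 0.6193·q_2 = (-0.3942, -0.5255, 0.3066).
‖u_3‖ = 0.7249, so q_3 = (-0.5437, -0.7249, 0.4229).

q_3 = (-0.5437, -0.7249, 0.4229)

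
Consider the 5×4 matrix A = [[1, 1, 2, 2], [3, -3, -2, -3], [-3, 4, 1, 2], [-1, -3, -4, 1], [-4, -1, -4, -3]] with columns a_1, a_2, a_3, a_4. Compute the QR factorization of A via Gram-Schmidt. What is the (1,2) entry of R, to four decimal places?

r_{12} = -2.1667

a_1 = (1, 3, -3, -1, -4); ‖a_1‖ = 6.0000, so q_1 = (0.1667, 0.5000, -0.5000, -0.1667, -0.6667).
r_{12} = q_1·a_2 = -2.1667.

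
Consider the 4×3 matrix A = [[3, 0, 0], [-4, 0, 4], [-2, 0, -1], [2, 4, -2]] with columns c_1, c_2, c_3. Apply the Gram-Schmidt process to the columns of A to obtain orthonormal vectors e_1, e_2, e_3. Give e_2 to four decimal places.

e_2 = (-0.1940, 0.2586, 0.1293, 0.9374)

e_1 = c_1/‖c_1‖ = (3, -4, -2, 2)/5.7446 = (0.5222, -0.6963, -0.3482, 0.3482).
r_{12} = e_1·c_2 = 1.3926.
u_2 = c_2 − 1.3926·e_1 = (-0.7273, 0.9697, 0.4848, 3.5152).
‖u_2‖ = 3.7497, so e_2 = (-0.1940, 0.2586, 0.1293, 0.9374).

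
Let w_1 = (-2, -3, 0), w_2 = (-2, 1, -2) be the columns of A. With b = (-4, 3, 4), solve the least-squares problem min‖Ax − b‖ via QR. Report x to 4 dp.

w_1 = (-2, -3, 0); ‖w_1‖ = 3.6056, so q_1 = (-0.5547, -0.8321, 0.0000).
q_1·w_2 = (-0.5547)·(-2) + (-0.8321)·1 + 0.0000·(-2) = 0.2774.
u_2 = w_2 − 0.2774·q_1 = (-1.8462, 1.2308, -2.0000).
‖u_2‖ = 2.9872, so q_2 = (-0.6180, 0.4120, -0.6695).
Qᵀb = (-0.2774, 1.0301).
Back-substitute: x_2 = 1.0301/2.9872 = 0.3448.
x_1 = (-0.2774 − 0.2774·0.3448)/3.6056 = -0.1034.

x = (-0.1034, 0.3448)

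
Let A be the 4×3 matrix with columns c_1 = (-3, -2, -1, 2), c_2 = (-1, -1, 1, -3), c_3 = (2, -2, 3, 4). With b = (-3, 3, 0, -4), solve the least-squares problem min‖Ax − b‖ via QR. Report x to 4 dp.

c_1 = (-3, -2, -1, 2); ‖c_1‖ = 4.2426, so e_1 = (-0.7071, -0.4714, -0.2357, 0.4714).
e_1·c_2 = (-0.7071)·(-1) + (-0.4714)·(-1) + (-0.2357)·1 + 0.4714·(-3) = -0.4714.
u_2 = c_2 + 0.4714·e_1 = (-1.3333, -1.2222, 0.8889, -2.7778).
‖u_2‖ = 3.4319, so e_2 = (-0.3885, -0.3561, 0.2590, -0.8094).
e_1·c_3 = (-0.7071)·2 + (-0.4714)·(-2) + (-0.2357)·3 + 0.4714·4 = 0.7071; e_2·c_3 = (-0.3885)·2 + (-0.3561)·(-2) + 0.2590·3 + (-0.8094)·4 = -2.5253.
u_3 = c_3 − 0.7071·e_1 + 2.5253·e_2 = (1.5189, -2.5660, 3.8208, 1.6226).
‖u_3‖ = 5.1110, so e_3 = (0.2972, -0.5021, 0.7476, 0.3175).
Qᵀb = (-1.1785, 3.3347, -3.6676).
Back-substitute: x_3 = -3.6676/5.1110 = -0.7176.
x_2 = (3.3347 + 2.5253·(-0.7176))/3.4319 = 0.4437.
x_1 = (-1.1785 + 0.4714·0.4437 − 0.7071·(-0.7176))/4.2426 = -0.1089.

x = (-0.1089, 0.4437, -0.7176)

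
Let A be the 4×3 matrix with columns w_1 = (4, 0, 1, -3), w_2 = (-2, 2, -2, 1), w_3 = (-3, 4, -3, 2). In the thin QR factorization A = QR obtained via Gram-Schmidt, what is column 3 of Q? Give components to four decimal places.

e_3 = (0.2774, 0.5547, 0.5547, 0.5547)

e_1 = w_1/‖w_1‖ = (4, 0, 1, -3)/5.0990 = (0.7845, 0.0000, 0.1961, -0.5883).
r_{12} = e_1·w_2 = -2.5495.
u_2 = w_2 + 2.5495·e_1 = (0.0000, 2.0000, -1.5000, -0.5000).
‖u_2‖ = 2.5495, so e_2 = (0.0000, 0.7845, -0.5883, -0.1961).
r_{13} = e_1·w_3 = -4.1184; r_{23} = e_2·w_3 = 4.5107.
u_3 = w_3 + 4.1184·e_1 − 4.5107·e_2 = (0.2308, 0.4615, 0.4615, 0.4615).
‖u_3‖ = 0.8321, so e_3 = (0.2774, 0.5547, 0.5547, 0.5547).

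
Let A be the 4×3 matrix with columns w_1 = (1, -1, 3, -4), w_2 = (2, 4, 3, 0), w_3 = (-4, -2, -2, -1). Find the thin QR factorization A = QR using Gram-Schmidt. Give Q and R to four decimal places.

Q = [[0.1925, 0.3339, -0.8741], [-0.1925, 0.8169, 0.3958], [0.5774, 0.4262, 0.0550], [-0.7698, 0.1989, -0.2762]], R = [[5.1962, 1.3472, -0.7698], [0.0000, 5.2139, -4.0206], [0.0000, 0.0000, 2.8710]]

w_1 = (1, -1, 3, -4); ‖w_1‖ = 5.1962, so q_1 = (0.1925, -0.1925, 0.5774, -0.7698).
q_1·w_2 = 0.1925·2 + (-0.1925)·4 + 0.5774·3 + (-0.7698)·0 = 1.3472.
u_2 = w_2 − 1.3472·q_1 = (1.7407, 4.2593, 2.2222, 1.0370).
‖u_2‖ = 5.2139, so q_2 = (0.3339, 0.8169, 0.4262, 0.1989).
q_1·w_3 = 0.1925·(-4) + (-0.1925)·(-2) + 0.5774·(-2) + (-0.7698)·(-1) = -0.7698; q_2·w_3 = 0.3339·(-4) + 0.8169·(-2) + 0.4262·(-2) + 0.1989·(-1) = -4.0206.
u_3 = w_3 + 0.7698·q_1 + 4.0206·q_2 = (-2.5095, 1.1362, 0.1580, -0.7929).
‖u_3‖ = 2.8710, so q_3 = (-0.8741, 0.3958, 0.0550, -0.2762).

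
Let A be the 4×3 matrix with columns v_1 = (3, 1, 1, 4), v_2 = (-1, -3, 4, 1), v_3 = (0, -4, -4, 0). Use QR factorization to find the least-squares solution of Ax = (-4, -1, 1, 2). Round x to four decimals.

e_1 = v_1/‖v_1‖ = (3, 1, 1, 4)/5.1962 = (0.5774, 0.1925, 0.1925, 0.7698).
r_{12} = e_1·v_2 = 0.3849.
u_2 = v_2 − 0.3849·e_1 = (-1.2222, -3.0741, 3.9259, 0.7037).
‖u_2‖ = 5.1819, so e_2 = (-0.2359, -0.5932, 0.7576, 0.1358).
r_{13} = e_1·v_3 = -1.5396; r_{23} = e_2·v_3 = -0.6576.
u_3 = v_3 + 1.5396·e_1 + 0.6576·e_2 = (0.7338, -4.0938, -3.2055, 1.2745).
‖u_3‖ = 5.4034, so e_3 = (0.1358, -0.7576, -0.5932, 0.2359).
Qᵀb = (-0.7698, 2.5659, 0.0929).
Back-substitute: x_3 = 0.0929/5.4034 = 0.0172.
x_2 = (2.5659 + 0.6576·0.0172)/5.1819 = 0.4974.
x_1 = (-0.7698 − 0.3849·0.4974 + 1.5396·0.0172)/5.1962 = -0.1799.

x = (-0.1799, 0.4974, 0.0172)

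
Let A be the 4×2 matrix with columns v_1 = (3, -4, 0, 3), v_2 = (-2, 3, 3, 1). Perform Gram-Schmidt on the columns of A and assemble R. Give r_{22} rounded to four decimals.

r_{22} = 4.0475

e_1 = v_1/‖v_1‖ = (3, -4, 0, 3)/5.8310 = (0.5145, -0.6860, 0.0000, 0.5145).
r_{12} = e_1·v_2 = -2.5725.
u_2 = v_2 + 2.5725·e_1 = (-0.6765, 1.2353, 3.0000, 2.3235).
r_{22} = ‖u_2‖ = 4.0475.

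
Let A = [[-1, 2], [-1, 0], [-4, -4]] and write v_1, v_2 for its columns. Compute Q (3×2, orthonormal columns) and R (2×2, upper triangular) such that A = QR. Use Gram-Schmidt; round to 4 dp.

q_1 = v_1/‖v_1‖ = (-1, -1, -4)/4.2426 = (-0.2357, -0.2357, -0.9428).
r_{12} = q_1·v_2 = 3.2998.
u_2 = v_2 − 3.2998·q_1 = (2.7778, 0.7778, -0.8889).
‖u_2‖ = 3.0185, so q_2 = (0.9203, 0.2577, -0.2945).

Q = [[-0.2357, 0.9203], [-0.2357, 0.2577], [-0.9428, -0.2945]], R = [[4.2426, 3.2998], [0.0000, 3.0185]]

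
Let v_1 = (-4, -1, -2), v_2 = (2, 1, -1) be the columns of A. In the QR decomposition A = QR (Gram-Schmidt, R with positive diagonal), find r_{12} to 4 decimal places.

r_{12} = -1.5275

v_1 = (-4, -1, -2); ‖v_1‖ = 4.5826, so q_1 = (-0.8729, -0.2182, -0.4364).
r_{12} = q_1·v_2 = -1.5275.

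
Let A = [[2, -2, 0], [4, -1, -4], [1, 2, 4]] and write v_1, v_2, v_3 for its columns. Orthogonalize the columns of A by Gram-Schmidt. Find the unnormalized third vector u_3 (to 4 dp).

v_1 = (2, 4, 1); ‖v_1‖ = 4.5826, so q_1 = (0.4364, 0.8729, 0.2182).
q_1·v_2 = 0.4364·(-2) + 0.8729·(-1) + 0.2182·2 = -1.3093.
u_2 = v_2 + 1.3093·q_1 = (-1.4286, 0.1429, 2.2857).
‖u_2‖ = 2.6992, so q_2 = (-0.5293, 0.0529, 0.8468).
q_1·v_3 = 0.4364·0 + 0.8729·(-4) + 0.2182·4 = -2.6186; q_2·v_3 = (-0.5293)·0 + 0.0529·(-4) + 0.8468·4 = 3.1755.
u_3 = v_3 + 2.6186·q_1 − 3.1755·q_2 = (2.8235, -1.8824, 1.8824).

u_3 = (2.8235, -1.8824, 1.8824)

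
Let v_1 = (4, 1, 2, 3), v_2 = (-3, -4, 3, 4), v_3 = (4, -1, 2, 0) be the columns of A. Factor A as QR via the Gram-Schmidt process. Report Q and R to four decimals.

e_1 = v_1/‖v_1‖ = (4, 1, 2, 3)/5.4772 = (0.7303, 0.1826, 0.3651, 0.5477).
r_{12} = e_1·v_2 = 0.3651.
u_2 = v_2 − 0.3651·e_1 = (-3.2667, -4.0667, 2.8667, 3.8000).
‖u_2‖ = 7.0616, so e_2 = (-0.4626, -0.5759, 0.4059, 0.5381).
r_{13} = e_1·v_3 = 3.4689; r_{23} = e_2·v_3 = -0.4626.
u_3 = v_3 − 3.4689·e_1 + 0.4626·e_2 = (1.2527, -1.8997, 0.9211, -1.6511).
‖u_3‖ = 2.9585, so e_3 = (0.4234, -0.6421, 0.3113, -0.5581).

Q = [[0.7303, -0.4626, 0.4234], [0.1826, -0.5759, -0.6421], [0.3651, 0.4059, 0.3113], [0.5477, 0.5381, -0.5581]], R = [[5.4772, 0.3651, 3.4689], [0.0000, 7.0616, -0.4626], [0.0000, 0.0000, 2.9585]]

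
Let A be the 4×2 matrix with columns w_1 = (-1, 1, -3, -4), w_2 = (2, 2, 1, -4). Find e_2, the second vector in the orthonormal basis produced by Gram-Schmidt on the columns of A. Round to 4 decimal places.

w_1 = (-1, 1, -3, -4); ‖w_1‖ = 5.1962, so e_1 = (-0.1925, 0.1925, -0.5774, -0.7698).
e_1·w_2 = (-0.1925)·2 + 0.1925·2 + (-0.5774)·1 + (-0.7698)·(-4) = 2.5019.
u_2 = w_2 − 2.5019·e_1 = (2.4815, 1.5185, 2.4444, -2.0741).
‖u_2‖ = 4.3291, so e_2 = (0.5732, 0.3508, 0.5647, -0.4791).

e_2 = (0.5732, 0.3508, 0.5647, -0.4791)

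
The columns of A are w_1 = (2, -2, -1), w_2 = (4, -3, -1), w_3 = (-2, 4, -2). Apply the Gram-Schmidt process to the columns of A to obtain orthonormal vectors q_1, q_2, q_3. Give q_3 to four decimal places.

q_3 = (0.3333, 0.6667, -0.6667)

q_1 = w_1/‖w_1‖ = (2, -2, -1)/3.0000 = (0.6667, -0.6667, -0.3333).
r_{12} = q_1·w_2 = 5.0000.
u_2 = w_2 − 5.0000·q_1 = (0.6667, 0.3333, 0.6667).
‖u_2‖ = 1.0000, so q_2 = (0.6667, 0.3333, 0.6667).
r_{13} = q_1·w_3 = -3.3333; r_{23} = q_2·w_3 = -1.3333.
u_3 = w_3 + 3.3333·q_1 + 1.3333·q_2 = (1.1111, 2.2222, -2.2222).
‖u_3‖ = 3.3333, so q_3 = (0.3333, 0.6667, -0.6667).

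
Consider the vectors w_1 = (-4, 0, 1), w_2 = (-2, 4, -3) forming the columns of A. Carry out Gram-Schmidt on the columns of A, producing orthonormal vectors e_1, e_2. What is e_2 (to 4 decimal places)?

e_2 = (-0.1570, 0.7624, -0.6278)

w_1 = (-4, 0, 1); ‖w_1‖ = 4.1231, so e_1 = (-0.9701, 0.0000, 0.2425).
e_1·w_2 = (-0.9701)·(-2) + 0.0000·4 + 0.2425·(-3) = 1.2127.
u_2 = w_2 − 1.2127·e_1 = (-0.8235, 4.0000, -3.2941).
‖u_2‖ = 5.2468, so e_2 = (-0.1570, 0.7624, -0.6278).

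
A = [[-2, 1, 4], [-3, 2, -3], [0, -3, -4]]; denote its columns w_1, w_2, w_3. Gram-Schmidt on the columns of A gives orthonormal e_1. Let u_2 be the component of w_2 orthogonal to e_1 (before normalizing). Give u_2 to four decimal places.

e_1 = w_1/‖w_1‖ = (-2, -3, 0)/3.6056 = (-0.5547, -0.8321, 0.0000).
r_{12} = e_1·w_2 = -2.2188.
u_2 = w_2 + 2.2188·e_1 = (-0.2308, 0.1538, -3.0000).

u_2 = (-0.2308, 0.1538, -3.0000)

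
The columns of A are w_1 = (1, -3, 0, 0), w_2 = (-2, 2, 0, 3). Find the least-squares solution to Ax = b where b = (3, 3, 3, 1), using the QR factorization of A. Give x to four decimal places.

w_1 = (1, -3, 0, 0); ‖w_1‖ = 3.1623, so e_1 = (0.3162, -0.9487, 0.0000, 0.0000).
e_1·w_2 = 0.3162·(-2) + (-0.9487)·2 + 0.0000·0 + 0.0000·3 = -2.5298.
u_2 = w_2 + 2.5298·e_1 = (-1.2000, -0.4000, 0.0000, 3.0000).
‖u_2‖ = 3.2558, so e_2 = (-0.3686, -0.1229, 0.0000, 0.9214).
Qᵀb = (-1.8974, -0.5529).
Back-substitute: x_2 = -0.5529/3.2558 = -0.1698.
x_1 = (-1.8974 + 2.5298·(-0.1698))/3.1623 = -0.7358.

x = (-0.7358, -0.1698)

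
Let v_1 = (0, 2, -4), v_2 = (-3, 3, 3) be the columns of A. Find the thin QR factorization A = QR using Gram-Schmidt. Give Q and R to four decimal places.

Q = [[0.0000, -0.5976], [0.4472, 0.7171], [-0.8944, 0.3586]], R = [[4.4721, -1.3416], [0.0000, 5.0200]]

v_1 = (0, 2, -4); ‖v_1‖ = 4.4721, so e_1 = (0.0000, 0.4472, -0.8944).
e_1·v_2 = 0.0000·(-3) + 0.4472·3 + (-0.8944)·3 = -1.3416.
u_2 = v_2 + 1.3416·e_1 = (-3.0000, 3.6000, 1.8000).
‖u_2‖ = 5.0200, so e_2 = (-0.5976, 0.7171, 0.3586).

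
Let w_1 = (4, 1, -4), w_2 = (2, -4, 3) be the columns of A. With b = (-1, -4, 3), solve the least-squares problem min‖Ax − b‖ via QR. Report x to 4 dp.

x = (-0.4434, 0.6708)

q_1 = w_1/‖w_1‖ = (4, 1, -4)/5.7446 = (0.6963, 0.1741, -0.6963).
r_{12} = q_1·w_2 = -1.3926.
u_2 = w_2 + 1.3926·q_1 = (2.9697, -3.7576, 2.0303).
‖u_2‖ = 5.2020, so q_2 = (0.5709, -0.7223, 0.3903).
Qᵀb = (-3.4816, 3.4893).
Back-substitute: x_2 = 3.4893/5.2020 = 0.6708.
x_1 = (-3.4816 + 1.3926·0.6708)/5.7446 = -0.4434.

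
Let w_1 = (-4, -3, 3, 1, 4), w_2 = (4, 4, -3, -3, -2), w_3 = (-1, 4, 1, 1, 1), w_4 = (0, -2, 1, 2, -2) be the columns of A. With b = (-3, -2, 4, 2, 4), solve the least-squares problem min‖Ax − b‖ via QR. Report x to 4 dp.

w_1 = (-4, -3, 3, 1, 4); ‖w_1‖ = 7.1414, so e_1 = (-0.5601, -0.4201, 0.4201, 0.1400, 0.5601).
e_1·w_2 = (-0.5601)·4 + (-0.4201)·4 + 0.4201·(-3) + 0.1400·(-3) + 0.5601·(-2) = -6.7213.
u_2 = w_2 + 6.7213·e_1 = (0.2353, 1.1765, -0.1765, -2.0588, 1.7647).
‖u_2‖ = 2.9704, so e_2 = (0.0792, 0.3961, -0.0594, -0.6931, 0.5941).
e_1·w_3 = (-0.5601)·(-1) + (-0.4201)·4 + 0.4201·1 + 0.1400·1 + 0.5601·1 = 0.0000; e_2·w_3 = 0.0792·(-1) + 0.3961·4 + (-0.0594)·1 + (-0.6931)·1 + 0.5941·1 = 1.3466.
u_3 = w_3 + 0.0000·e_1 − 1.3466·e_2 = (-1.1067, 3.4667, 1.0800, 1.9333, 0.2000).
‖u_3‖ = 4.2646, so e_3 = (-0.2595, 0.8129, 0.2532, 0.4533, 0.0469).
e_1·w_4 = (-0.5601)·0 + (-0.4201)·(-2) + 0.4201·1 + 0.1400·2 + 0.5601·(-2) = 0.4201; e_2·w_4 = 0.0792·0 + 0.3961·(-2) + (-0.0594)·1 + (-0.6931)·2 + 0.5941·(-2) = -3.4259; e_3·w_4 = (-0.2595)·0 + 0.8129·(-2) + 0.2532·1 + 0.4533·2 + 0.0469·(-2) = -0.5596.
u_4 = w_4 − 0.4201·e_1 + 3.4259·e_2 + 0.5596·e_3 = (0.3614, -0.0117, 0.7617, -0.1796, -0.1738).
‖u_4‖ = 0.8795, so e_4 = (0.4110, -0.0133, 0.8661, -0.2042, -0.1976).
Qᵀb = (6.7213, -0.2772, 1.2600, 1.0595).
Back-substitute: x_4 = 1.0595/0.8795 = 1.2047.
x_3 = (1.2600 + 0.5596·1.2047)/4.2646 = 0.4536.
x_2 = (-0.2772 − 1.3466·0.4536 + 3.4259·1.2047)/2.9704 = 1.0905.
x_1 = (6.7213 + 6.7213·1.0905 + 0.0000·0.4536 − 0.4201·1.2047)/7.1414 = 1.8967.

x = (1.8967, 1.0905, 0.4536, 1.2047)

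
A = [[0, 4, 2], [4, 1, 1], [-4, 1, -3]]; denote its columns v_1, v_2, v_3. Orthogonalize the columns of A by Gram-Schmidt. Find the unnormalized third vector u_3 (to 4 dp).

v_1 = (0, 4, -4); ‖v_1‖ = 5.6569, so q_1 = (0.0000, 0.7071, -0.7071).
q_1·v_2 = 0.0000·4 + 0.7071·1 + (-0.7071)·1 = 0.0000.
u_2 = v_2 + 0.0000·q_1 = (4.0000, 1.0000, 1.0000).
‖u_2‖ = 4.2426, so q_2 = (0.9428, 0.2357, 0.2357).
q_1·v_3 = 0.0000·2 + 0.7071·1 + (-0.7071)·(-3) = 2.8284; q_2·v_3 = 0.9428·2 + 0.2357·1 + 0.2357·(-3) = 1.4142.
u_3 = v_3 − 2.8284·q_1 − 1.4142·q_2 = (0.6667, -1.3333, -1.3333).

u_3 = (0.6667, -1.3333, -1.3333)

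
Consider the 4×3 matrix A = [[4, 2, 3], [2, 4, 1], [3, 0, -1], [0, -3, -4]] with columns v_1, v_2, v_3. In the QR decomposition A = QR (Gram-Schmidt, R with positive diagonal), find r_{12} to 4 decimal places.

v_1 = (4, 2, 3, 0); ‖v_1‖ = 5.3852, so q_1 = (0.7428, 0.3714, 0.5571, 0.0000).
r_{12} = q_1·v_2 = 2.9711.

r_{12} = 2.9711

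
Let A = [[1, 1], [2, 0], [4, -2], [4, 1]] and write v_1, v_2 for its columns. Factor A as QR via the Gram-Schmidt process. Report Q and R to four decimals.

v_1 = (1, 2, 4, 4); ‖v_1‖ = 6.0828, so e_1 = (0.1644, 0.3288, 0.6576, 0.6576).
e_1·v_2 = 0.1644·1 + 0.3288·0 + 0.6576·(-2) + 0.6576·1 = -0.4932.
u_2 = v_2 + 0.4932·e_1 = (1.0811, 0.1622, -1.6757, 1.3243).
‖u_2‖ = 2.3993, so e_2 = (0.4506, 0.0676, -0.6984, 0.5520).

Q = [[0.1644, 0.4506], [0.3288, 0.0676], [0.6576, -0.6984], [0.6576, 0.5520]], R = [[6.0828, -0.4932], [0.0000, 2.3993]]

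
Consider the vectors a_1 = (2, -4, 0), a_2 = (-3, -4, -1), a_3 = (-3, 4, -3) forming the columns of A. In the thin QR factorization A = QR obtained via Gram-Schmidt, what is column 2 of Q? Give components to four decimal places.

e_1 = a_1/‖a_1‖ = (2, -4, 0)/4.4721 = (0.4472, -0.8944, 0.0000).
r_{12} = e_1·a_2 = 2.2361.
u_2 = a_2 − 2.2361·e_1 = (-4.0000, -2.0000, -1.0000).
‖u_2‖ = 4.5826, so e_2 = (-0.8729, -0.4364, -0.2182).

e_2 = (-0.8729, -0.4364, -0.2182)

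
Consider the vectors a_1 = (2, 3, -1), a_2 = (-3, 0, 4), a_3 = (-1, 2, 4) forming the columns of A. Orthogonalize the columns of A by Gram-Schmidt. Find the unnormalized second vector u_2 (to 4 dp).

e_1 = a_1/‖a_1‖ = (2, 3, -1)/3.7417 = (0.5345, 0.8018, -0.2673).
r_{12} = e_1·a_2 = -2.6726.
u_2 = a_2 + 2.6726·e_1 = (-1.5714, 2.1429, 3.2857).

u_2 = (-1.5714, 2.1429, 3.2857)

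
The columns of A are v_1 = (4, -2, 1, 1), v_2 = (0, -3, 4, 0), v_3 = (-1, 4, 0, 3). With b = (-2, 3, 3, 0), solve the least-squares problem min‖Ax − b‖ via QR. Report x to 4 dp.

x = (-0.5252, 0.6439, 0.6539)

e_1 = v_1/‖v_1‖ = (4, -2, 1, 1)/4.6904 = (0.8528, -0.4264, 0.2132, 0.2132).
r_{12} = e_1·v_2 = 2.1320.
u_2 = v_2 − 2.1320·e_1 = (-1.8182, -2.0909, 3.5455, -0.4545).
‖u_2‖ = 4.5227, so e_2 = (-0.4020, -0.4623, 0.7839, -0.1005).
r_{13} = e_1·v_3 = -1.9188; r_{23} = e_2·v_3 = -1.7488.
u_3 = v_3 + 1.9188·e_1 + 1.7488·e_2 = (-0.0667, 2.3733, 1.7800, 3.2333).
‖u_3‖ = 4.3886, so e_3 = (-0.0152, 0.5408, 0.4056, 0.7368).
Qᵀb = (-2.3452, 1.7689, 2.8695).
Back-substitute: x_3 = 2.8695/4.3886 = 0.6539.
x_2 = (1.7689 + 1.7488·0.6539)/4.5227 = 0.6439.
x_1 = (-2.3452 − 2.1320·0.6439 + 1.9188·0.6539)/4.6904 = -0.5252.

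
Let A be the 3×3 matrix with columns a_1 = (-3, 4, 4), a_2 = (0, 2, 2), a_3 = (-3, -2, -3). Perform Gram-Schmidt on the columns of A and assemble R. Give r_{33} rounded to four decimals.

a_1 = (-3, 4, 4); ‖a_1‖ = 6.4031, so e_1 = (-0.4685, 0.6247, 0.6247).
e_1·a_2 = (-0.4685)·0 + 0.6247·2 + 0.6247·2 = 2.4988.
u_2 = a_2 − 2.4988·e_1 = (1.1707, 0.4390, 0.4390).
‖u_2‖ = 1.3252, so e_2 = (0.8835, 0.3313, 0.3313).
e_1·a_3 = (-0.4685)·(-3) + 0.6247·(-2) + 0.6247·(-3) = -1.7179; e_2·a_3 = 0.8835·(-3) + 0.3313·(-2) + 0.3313·(-3) = -4.3068.
u_3 = a_3 + 1.7179·e_1 + 4.3068·e_2 = (0.0000, 0.5000, -0.5000).
r_{33} = ‖u_3‖ = 0.7071.

r_{33} = 0.7071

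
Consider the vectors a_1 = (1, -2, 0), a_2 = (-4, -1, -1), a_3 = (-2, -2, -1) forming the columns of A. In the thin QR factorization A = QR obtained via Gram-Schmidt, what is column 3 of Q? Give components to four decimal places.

q_1 = a_1/‖a_1‖ = (1, -2, 0)/2.2361 = (0.4472, -0.8944, 0.0000).
r_{12} = q_1·a_2 = -0.8944.
u_2 = a_2 + 0.8944·q_1 = (-3.6000, -1.8000, -1.0000).
‖u_2‖ = 4.1473, so q_2 = (-0.8680, -0.4340, -0.2411).
r_{13} = q_1·a_3 = 0.8944; r_{23} = q_2·a_3 = 2.8452.
u_3 = a_3 − 0.8944·q_1 − 2.8452·q_2 = (0.0698, 0.0349, -0.3140).
‖u_3‖ = 0.3235, so q_3 = (0.2157, 0.1078, -0.9705).

q_3 = (0.2157, 0.1078, -0.9705)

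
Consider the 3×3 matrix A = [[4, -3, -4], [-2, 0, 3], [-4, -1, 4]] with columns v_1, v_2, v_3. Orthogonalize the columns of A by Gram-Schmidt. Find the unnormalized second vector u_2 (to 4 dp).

u_2 = (-2.1111, -0.4444, -1.8889)

q_1 = v_1/‖v_1‖ = (4, -2, -4)/6.0000 = (0.6667, -0.3333, -0.6667).
r_{12} = q_1·v_2 = -1.3333.
u_2 = v_2 + 1.3333·q_1 = (-2.1111, -0.4444, -1.8889).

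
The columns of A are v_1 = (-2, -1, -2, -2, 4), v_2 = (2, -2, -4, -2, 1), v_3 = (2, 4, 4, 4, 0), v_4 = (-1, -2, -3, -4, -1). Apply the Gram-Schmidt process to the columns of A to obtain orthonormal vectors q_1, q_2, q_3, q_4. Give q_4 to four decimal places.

q_4 = (0.0498, 0.6871, -0.0049, -0.7071, -0.1593)

v_1 = (-2, -1, -2, -2, 4); ‖v_1‖ = 5.3852, so q_1 = (-0.3714, -0.1857, -0.3714, -0.3714, 0.7428).
q_1·v_2 = (-0.3714)·2 + (-0.1857)·(-2) + (-0.3714)·(-4) + (-0.3714)·(-2) + 0.7428·1 = 2.5997.
u_2 = v_2 − 2.5997·q_1 = (2.9655, -1.5172, -3.0345, -1.0345, -0.9310).
‖u_2‖ = 4.7161, so q_2 = (0.6288, -0.3217, -0.6434, -0.2194, -0.1974).
q_1·v_3 = (-0.3714)·2 + (-0.1857)·4 + (-0.3714)·4 + (-0.3714)·4 + 0.7428·0 = -4.4567; q_2·v_3 = 0.6288·2 + (-0.3217)·4 + (-0.6434)·4 + (-0.2194)·4 + (-0.1974)·0 = -3.4804.
u_3 = v_3 + 4.4567·q_1 + 3.4804·q_2 = (2.5333, 2.0527, 0.1054, 1.5814, 2.6233).
‖u_3‖ = 4.4749, so q_3 = (0.5661, 0.4587, 0.0236, 0.3534, 0.5862).
q_1·v_4 = (-0.3714)·(-1) + (-0.1857)·(-2) + (-0.3714)·(-3) + (-0.3714)·(-4) + 0.7428·(-1) = 2.5997; q_2·v_4 = 0.6288·(-1) + (-0.3217)·(-2) + (-0.6434)·(-3) + (-0.2194)·(-4) + (-0.1974)·(-1) = 3.0198; q_3·v_4 = 0.5661·(-1) + 0.4587·(-2) + 0.0236·(-3) + 0.3534·(-4) + 0.5862·(-1) = -3.5540.
u_4 = v_4 − 2.5997·q_1 − 3.0198·q_2 + 3.5540·q_3 = (0.0787, 1.0845, -0.0077, -1.1161, -0.2515).
‖u_4‖ = 1.5784, so q_4 = (0.0498, 0.6871, -0.0049, -0.7071, -0.1593).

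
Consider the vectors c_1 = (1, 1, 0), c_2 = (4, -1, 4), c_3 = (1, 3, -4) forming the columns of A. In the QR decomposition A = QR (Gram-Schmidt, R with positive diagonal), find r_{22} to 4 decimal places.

r_{22} = 5.3385

c_1 = (1, 1, 0); ‖c_1‖ = 1.4142, so e_1 = (0.7071, 0.7071, 0.0000).
e_1·c_2 = 0.7071·4 + 0.7071·(-1) + 0.0000·4 = 2.1213.
u_2 = c_2 − 2.1213·e_1 = (2.5000, -2.5000, 4.0000).
r_{22} = ‖u_2‖ = 5.3385.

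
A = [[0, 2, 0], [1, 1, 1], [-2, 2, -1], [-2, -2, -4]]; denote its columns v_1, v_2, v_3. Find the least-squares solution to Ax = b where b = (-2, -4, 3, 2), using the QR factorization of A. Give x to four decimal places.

q_1 = v_1/‖v_1‖ = (0, 1, -2, -2)/3.0000 = (0.0000, 0.3333, -0.6667, -0.6667).
r_{12} = q_1·v_2 = 0.3333.
u_2 = v_2 − 0.3333·q_1 = (2.0000, 0.8889, 2.2222, -1.7778).
‖u_2‖ = 3.5901, so q_2 = (0.5571, 0.2476, 0.6190, -0.4952).
r_{13} = q_1·v_3 = 3.6667; r_{23} = q_2·v_3 = 1.6094.
u_3 = v_3 − 3.6667·q_1 − 1.6094·q_2 = (-0.8966, -0.6207, 0.4483, -0.7586).
‖u_3‖ = 1.4020, so q_3 = (-0.6395, -0.4427, 0.3197, -0.5411).
Qᵀb = (-4.6667, -1.2380, 2.9269).
Back-substitute: x_3 = 2.9269/1.4020 = 2.0877.
x_2 = (-1.2380 − 1.6094·2.0877)/3.5901 = -1.2807.
x_1 = (-4.6667 − 0.3333·(-1.2807) − 3.6667·2.0877)/3.0000 = -3.9649.

x = (-3.9649, -1.2807, 2.0877)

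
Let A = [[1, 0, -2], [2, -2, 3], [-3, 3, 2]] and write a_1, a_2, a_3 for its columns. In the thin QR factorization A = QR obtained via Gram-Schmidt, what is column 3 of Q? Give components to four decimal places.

e_3 = (0.0000, 0.8321, 0.5547)

e_1 = a_1/‖a_1‖ = (1, 2, -3)/3.7417 = (0.2673, 0.5345, -0.8018).
r_{12} = e_1·a_2 = -3.4744.
u_2 = a_2 + 3.4744·e_1 = (0.9286, -0.1429, 0.2143).
‖u_2‖ = 0.9636, so e_2 = (0.9636, -0.1482, 0.2224).
r_{13} = e_1·a_3 = -0.5345; r_{23} = e_2·a_3 = -1.9272.
u_3 = a_3 + 0.5345·e_1 + 1.9272·e_2 = (0.0000, 3.0000, 2.0000).
‖u_3‖ = 3.6056, so e_3 = (0.0000, 0.8321, 0.5547).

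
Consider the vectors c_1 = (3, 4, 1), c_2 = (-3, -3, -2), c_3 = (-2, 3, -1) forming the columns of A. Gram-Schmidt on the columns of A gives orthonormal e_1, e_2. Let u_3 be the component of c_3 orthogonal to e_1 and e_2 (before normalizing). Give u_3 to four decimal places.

c_1 = (3, 4, 1); ‖c_1‖ = 5.0990, so e_1 = (0.5883, 0.7845, 0.1961).
e_1·c_2 = 0.5883·(-3) + 0.7845·(-3) + 0.1961·(-2) = -4.5107.
u_2 = c_2 + 4.5107·e_1 = (-0.3462, 0.5385, -1.1154).
‖u_2‖ = 1.2860, so e_2 = (-0.2692, 0.4187, -0.8673).
e_1·c_3 = 0.5883·(-2) + 0.7845·3 + 0.1961·(-1) = 0.9806; e_2·c_3 = (-0.2692)·(-2) + 0.4187·3 + (-0.8673)·(-1) = 2.6618.
u_3 = c_3 − 0.9806·e_1 − 2.6618·e_2 = (-1.8605, 1.1163, 1.1163).

u_3 = (-1.8605, 1.1163, 1.1163)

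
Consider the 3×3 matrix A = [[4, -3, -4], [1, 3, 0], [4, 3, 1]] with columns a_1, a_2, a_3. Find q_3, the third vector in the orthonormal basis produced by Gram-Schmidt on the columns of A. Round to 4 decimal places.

q_1 = a_1/‖a_1‖ = (4, 1, 4)/5.7446 = (0.6963, 0.1741, 0.6963).
r_{12} = q_1·a_2 = 0.5222.
u_2 = a_2 − 0.5222·q_1 = (-3.3636, 2.9091, 2.6364).
‖u_2‖ = 5.1698, so q_2 = (-0.6506, 0.5627, 0.5100).
r_{13} = q_1·a_3 = -2.0889; r_{23} = q_2·a_3 = 3.1125.
u_3 = a_3 + 2.0889·q_1 − 3.1125·q_2 = (-0.5204, -1.3878, 0.8673).
‖u_3‖ = 1.7173, so q_3 = (-0.3030, -0.8081, 0.5051).

q_3 = (-0.3030, -0.8081, 0.5051)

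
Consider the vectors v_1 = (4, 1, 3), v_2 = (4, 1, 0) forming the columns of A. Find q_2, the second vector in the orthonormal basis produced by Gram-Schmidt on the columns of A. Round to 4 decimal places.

q_1 = v_1/‖v_1‖ = (4, 1, 3)/5.0990 = (0.7845, 0.1961, 0.5883).
r_{12} = q_1·v_2 = 3.3340.
u_2 = v_2 − 3.3340·q_1 = (1.3846, 0.3462, -1.9615).
‖u_2‖ = 2.4258, so q_2 = (0.5708, 0.1427, -0.8086).

q_2 = (0.5708, 0.1427, -0.8086)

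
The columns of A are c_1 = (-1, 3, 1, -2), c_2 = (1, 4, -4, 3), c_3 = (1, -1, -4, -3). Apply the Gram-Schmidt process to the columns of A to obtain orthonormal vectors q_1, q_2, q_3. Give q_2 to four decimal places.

c_1 = (-1, 3, 1, -2); ‖c_1‖ = 3.8730, so q_1 = (-0.2582, 0.7746, 0.2582, -0.5164).
q_1·c_2 = (-0.2582)·1 + 0.7746·4 + 0.2582·(-4) + (-0.5164)·3 = 0.2582.
u_2 = c_2 − 0.2582·q_1 = (1.0667, 3.8000, -4.0667, 3.1333).
‖u_2‖ = 6.4756, so q_2 = (0.1647, 0.5868, -0.6280, 0.4839).

q_2 = (0.1647, 0.5868, -0.6280, 0.4839)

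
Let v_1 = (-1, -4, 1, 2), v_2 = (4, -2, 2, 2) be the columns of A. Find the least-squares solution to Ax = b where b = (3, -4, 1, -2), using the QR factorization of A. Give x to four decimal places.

x = (0.1938, 0.5736)

v_1 = (-1, -4, 1, 2); ‖v_1‖ = 4.6904, so q_1 = (-0.2132, -0.8528, 0.2132, 0.4264).
q_1·v_2 = (-0.2132)·4 + (-0.8528)·(-2) + 0.2132·2 + 0.4264·2 = 2.1320.
u_2 = v_2 − 2.1320·q_1 = (4.4545, -0.1818, 1.5455, 1.0909).
‖u_2‖ = 4.8430, so q_2 = (0.9198, -0.0375, 0.3191, 0.2253).
Qᵀb = (2.1320, 2.7781).
Back-substitute: x_2 = 2.7781/4.8430 = 0.5736.
x_1 = (2.1320 − 2.1320·0.5736)/4.6904 = 0.1938.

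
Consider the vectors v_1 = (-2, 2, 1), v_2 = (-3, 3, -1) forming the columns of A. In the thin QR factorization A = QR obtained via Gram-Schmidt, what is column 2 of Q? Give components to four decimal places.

v_1 = (-2, 2, 1); ‖v_1‖ = 3.0000, so e_1 = (-0.6667, 0.6667, 0.3333).
e_1·v_2 = (-0.6667)·(-3) + 0.6667·3 + 0.3333·(-1) = 3.6667.
u_2 = v_2 − 3.6667·e_1 = (-0.5556, 0.5556, -2.2222).
‖u_2‖ = 2.3570, so e_2 = (-0.2357, 0.2357, -0.9428).

e_2 = (-0.2357, 0.2357, -0.9428)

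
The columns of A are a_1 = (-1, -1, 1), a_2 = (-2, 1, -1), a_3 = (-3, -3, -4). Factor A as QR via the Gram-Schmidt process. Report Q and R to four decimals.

Q = [[-0.5774, -0.8165, 0.0000], [-0.5774, 0.4082, -0.7071], [0.5774, -0.4082, -0.7071]], R = [[1.7321, 0.0000, 1.1547], [0.0000, 2.4495, 2.8577], [0.0000, 0.0000, 4.9497]]

a_1 = (-1, -1, 1); ‖a_1‖ = 1.7321, so q_1 = (-0.5774, -0.5774, 0.5774).
q_1·a_2 = (-0.5774)·(-2) + (-0.5774)·1 + 0.5774·(-1) = 0.0000.
u_2 = a_2 + 0.0000·q_1 = (-2.0000, 1.0000, -1.0000).
‖u_2‖ = 2.4495, so q_2 = (-0.8165, 0.4082, -0.4082).
q_1·a_3 = (-0.5774)·(-3) + (-0.5774)·(-3) + 0.5774·(-4) = 1.1547; q_2·a_3 = (-0.8165)·(-3) + 0.4082·(-3) + (-0.4082)·(-4) = 2.8577.
u_3 = a_3 − 1.1547·q_1 − 2.8577·q_2 = (0.0000, -3.5000, -3.5000).
‖u_3‖ = 4.9497, so q_3 = (0.0000, -0.7071, -0.7071).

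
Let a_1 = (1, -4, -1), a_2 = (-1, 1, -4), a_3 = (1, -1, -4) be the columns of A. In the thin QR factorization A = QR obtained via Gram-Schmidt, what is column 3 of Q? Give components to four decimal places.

q_1 = a_1/‖a_1‖ = (1, -4, -1)/4.2426 = (0.2357, -0.9428, -0.2357).
r_{12} = q_1·a_2 = -0.2357.
u_2 = a_2 + 0.2357·q_1 = (-0.9444, 0.7778, -4.0556).
‖u_2‖ = 4.2361, so q_2 = (-0.2230, 0.1836, -0.9574).
r_{13} = q_1·a_3 = 2.1213; r_{23} = q_2·a_3 = 3.4230.
u_3 = a_3 − 2.1213·q_1 − 3.4230·q_2 = (1.2632, 0.3715, -0.2229).
‖u_3‖ = 1.3354, so q_3 = (0.9459, 0.2782, -0.1669).

q_3 = (0.9459, 0.2782, -0.1669)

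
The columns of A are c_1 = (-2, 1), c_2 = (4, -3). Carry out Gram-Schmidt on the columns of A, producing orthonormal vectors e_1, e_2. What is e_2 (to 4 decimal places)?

c_1 = (-2, 1); ‖c_1‖ = 2.2361, so e_1 = (-0.8944, 0.4472).
e_1·c_2 = (-0.8944)·4 + 0.4472·(-3) = -4.9193.
u_2 = c_2 + 4.9193·e_1 = (-0.4000, -0.8000).
‖u_2‖ = 0.8944, so e_2 = (-0.4472, -0.8944).

e_2 = (-0.4472, -0.8944)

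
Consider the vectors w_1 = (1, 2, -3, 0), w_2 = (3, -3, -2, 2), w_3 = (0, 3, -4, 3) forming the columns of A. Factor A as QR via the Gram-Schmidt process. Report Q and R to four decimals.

w_1 = (1, 2, -3, 0); ‖w_1‖ = 3.7417, so e_1 = (0.2673, 0.5345, -0.8018, 0.0000).
e_1·w_2 = 0.2673·3 + 0.5345·(-3) + (-0.8018)·(-2) + 0.0000·2 = 0.8018.
u_2 = w_2 − 0.8018·e_1 = (2.7857, -3.4286, -1.3571, 2.0000).
‖u_2‖ = 5.0356, so e_2 = (0.5532, -0.6809, -0.2695, 0.3972).
e_1·w_3 = 0.2673·0 + 0.5345·3 + (-0.8018)·(-4) + 0.0000·3 = 4.8107; e_2·w_3 = 0.5532·0 + (-0.6809)·3 + (-0.2695)·(-4) + 0.3972·3 = 0.2270.
u_3 = w_3 − 4.8107·e_1 − 0.2270·e_2 = (-1.4113, 0.5831, -0.0817, 2.9099).
‖u_3‖ = 3.2872, so e_3 = (-0.4293, 0.1774, -0.0249, 0.8852).

Q = [[0.2673, 0.5532, -0.4293], [0.5345, -0.6809, 0.1774], [-0.8018, -0.2695, -0.0249], [0.0000, 0.3972, 0.8852]], R = [[3.7417, 0.8018, 4.8107], [0.0000, 5.0356, 0.2270], [0.0000, 0.0000, 3.2872]]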